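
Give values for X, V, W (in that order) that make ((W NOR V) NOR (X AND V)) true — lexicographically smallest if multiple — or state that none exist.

X=0, V=0, W=1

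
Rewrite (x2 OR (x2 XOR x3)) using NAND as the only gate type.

((x2 NAND x2) NAND (((x2 NAND (x2 NAND x3)) NAND (x3 NAND (x2 NAND x3))) NAND ((x2 NAND (x2 NAND x3)) NAND (x3 NAND (x2 NAND x3)))))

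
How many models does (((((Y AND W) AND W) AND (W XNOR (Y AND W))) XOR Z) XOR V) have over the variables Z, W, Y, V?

Satisfying assignments: (0,0,0,1), (0,0,1,1), (0,1,0,1), (0,1,1,0), (1,0,0,0), (1,0,1,0), (1,1,0,0), (1,1,1,1)
Count: 8 out of 16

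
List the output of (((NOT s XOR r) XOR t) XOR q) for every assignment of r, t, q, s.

r | t | q | s | Output
----------------------
0 | 0 | 0 | 0 | 1
0 | 0 | 0 | 1 | 0
0 | 0 | 1 | 0 | 0
0 | 0 | 1 | 1 | 1
0 | 1 | 0 | 0 | 0
0 | 1 | 0 | 1 | 1
0 | 1 | 1 | 0 | 1
0 | 1 | 1 | 1 | 0
1 | 0 | 0 | 0 | 0
1 | 0 | 0 | 1 | 1
1 | 0 | 1 | 0 | 1
1 | 0 | 1 | 1 | 0
1 | 1 | 0 | 0 | 1
1 | 1 | 0 | 1 | 0
1 | 1 | 1 | 0 | 0
1 | 1 | 1 | 1 | 1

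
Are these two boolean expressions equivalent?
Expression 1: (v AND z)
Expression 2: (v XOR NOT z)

No. Counterexample: with z=0, v=0, Expression 1 = 0 but Expression 2 = 1.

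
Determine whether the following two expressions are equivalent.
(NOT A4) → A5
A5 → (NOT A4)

No, Converse is not equivalent to original (counterexample: A2=0, A4=0, A5=0)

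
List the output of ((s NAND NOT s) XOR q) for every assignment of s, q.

s | q | Output
--------------
0 | 0 | 1
0 | 1 | 0
1 | 0 | 1
1 | 1 | 0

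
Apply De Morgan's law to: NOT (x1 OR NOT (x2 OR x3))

NOT x1 AND (x2 OR x3)
De Morgan's: NOT(OR of terms) = AND of negations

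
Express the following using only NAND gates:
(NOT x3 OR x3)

(((x3 NAND x3) NAND (x3 NAND x3)) NAND (x3 NAND x3))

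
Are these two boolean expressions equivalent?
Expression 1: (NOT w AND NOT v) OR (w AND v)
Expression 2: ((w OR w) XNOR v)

Yes, they are equivalent — the two output columns agree on all 4 assignments:
w | v | Expression 1 | Expression 2
-----------------------------------
0 | 0 | 1 | 1
0 | 1 | 0 | 0
1 | 0 | 0 | 0
1 | 1 | 1 | 1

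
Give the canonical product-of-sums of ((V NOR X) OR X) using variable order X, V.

ΠM(1) = (X OR NOT V)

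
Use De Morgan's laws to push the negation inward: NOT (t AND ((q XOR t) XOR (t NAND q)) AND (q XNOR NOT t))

NOT t OR NOT ((q XOR t) XOR (t NAND q)) OR NOT (q XNOR NOT t)
De Morgan's: NOT(AND of terms) = OR of negations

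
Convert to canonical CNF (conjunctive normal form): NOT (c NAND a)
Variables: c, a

(c OR a) AND (c OR NOT a) AND (NOT c OR a)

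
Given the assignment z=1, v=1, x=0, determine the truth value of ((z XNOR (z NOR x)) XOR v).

Substituting: ((1 XNOR (1 NOR 0)) XOR 1)
= 1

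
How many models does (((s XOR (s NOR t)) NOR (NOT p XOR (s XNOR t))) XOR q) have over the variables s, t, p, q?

Satisfying assignments: (0,0,0,1), (0,0,1,1), (0,1,0,1), (0,1,1,0), (1,0,0,1), (1,0,1,1), (1,1,0,1), (1,1,1,1)
Count: 8 out of 16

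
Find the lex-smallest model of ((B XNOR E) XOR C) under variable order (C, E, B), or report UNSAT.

C=0, E=0, B=0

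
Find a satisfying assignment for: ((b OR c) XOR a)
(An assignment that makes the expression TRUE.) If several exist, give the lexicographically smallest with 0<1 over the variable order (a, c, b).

a=0, c=0, b=1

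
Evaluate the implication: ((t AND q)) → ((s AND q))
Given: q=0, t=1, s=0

Antecedent ((t AND q)) = 0; consequent ((s AND q)) = 0.
0 → 0 = 1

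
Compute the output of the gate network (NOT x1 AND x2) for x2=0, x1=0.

Substituting: (NOT 0 AND 0)
= 0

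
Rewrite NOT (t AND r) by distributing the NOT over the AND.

NOT t OR NOT r
De Morgan's: NOT(AND of terms) = OR of negations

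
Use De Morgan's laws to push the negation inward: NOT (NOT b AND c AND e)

b OR NOT c OR NOT e
De Morgan's: NOT(AND of terms) = OR of negations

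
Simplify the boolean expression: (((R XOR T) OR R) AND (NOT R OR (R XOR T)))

By distribution ((E OR v) AND (E OR NOT v) = E):
= (R XOR T)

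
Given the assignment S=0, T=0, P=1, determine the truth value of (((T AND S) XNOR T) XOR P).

Substituting: (((0 AND 0) XNOR 0) XOR 1)
= 0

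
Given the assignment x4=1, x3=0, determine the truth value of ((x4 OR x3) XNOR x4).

Substituting: ((1 OR 0) XNOR 1)
= 1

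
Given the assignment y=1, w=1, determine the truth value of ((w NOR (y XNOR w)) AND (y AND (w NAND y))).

Substituting: ((1 NOR (1 XNOR 1)) AND (1 AND (1 NAND 1)))
= 0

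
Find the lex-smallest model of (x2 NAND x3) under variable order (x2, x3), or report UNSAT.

x2=0, x3=0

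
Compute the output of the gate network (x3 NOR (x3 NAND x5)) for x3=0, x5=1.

Substituting: (0 NOR (0 NAND 1))
= 0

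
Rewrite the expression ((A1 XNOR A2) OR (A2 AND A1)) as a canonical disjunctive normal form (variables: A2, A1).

(NOT A2 AND NOT A1) OR (A2 AND A1)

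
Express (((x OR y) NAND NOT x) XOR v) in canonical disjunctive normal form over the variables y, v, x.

(NOT y AND NOT v AND NOT x) OR (NOT y AND NOT v AND x) OR (y AND NOT v AND x) OR (y AND v AND NOT x)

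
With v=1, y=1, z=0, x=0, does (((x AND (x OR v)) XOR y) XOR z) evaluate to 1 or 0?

Substituting: (((0 AND (0 OR 1)) XOR 1) XOR 0)
= 1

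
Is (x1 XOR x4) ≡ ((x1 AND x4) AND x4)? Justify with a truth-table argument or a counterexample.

No. Counterexample: with x4=0, x1=1, Expression 1 = 1 but Expression 2 = 0.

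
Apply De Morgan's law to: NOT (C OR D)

NOT C AND NOT D
De Morgan's: NOT(OR of terms) = AND of negations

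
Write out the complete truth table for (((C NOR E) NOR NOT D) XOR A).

D | A | E | C | Output
----------------------
0 | 0 | 0 | 0 | 0
0 | 0 | 0 | 1 | 0
0 | 0 | 1 | 0 | 0
0 | 0 | 1 | 1 | 0
0 | 1 | 0 | 0 | 1
0 | 1 | 0 | 1 | 1
0 | 1 | 1 | 0 | 1
0 | 1 | 1 | 1 | 1
1 | 0 | 0 | 0 | 0
1 | 0 | 0 | 1 | 1
1 | 0 | 1 | 0 | 1
1 | 0 | 1 | 1 | 1
1 | 1 | 0 | 0 | 1
1 | 1 | 0 | 1 | 0
1 | 1 | 1 | 0 | 0
1 | 1 | 1 | 1 | 0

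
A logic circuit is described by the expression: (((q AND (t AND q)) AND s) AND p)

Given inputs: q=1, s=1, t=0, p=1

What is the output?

Substituting: (((1 AND (0 AND 1)) AND 1) AND 1)
= 0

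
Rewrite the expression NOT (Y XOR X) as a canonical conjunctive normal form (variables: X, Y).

(X OR NOT Y) AND (NOT X OR Y)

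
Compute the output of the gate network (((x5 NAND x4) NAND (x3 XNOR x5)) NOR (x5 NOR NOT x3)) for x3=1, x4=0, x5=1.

Substituting: (((1 NAND 0) NAND (1 XNOR 1)) NOR (1 NOR NOT 1))
= 1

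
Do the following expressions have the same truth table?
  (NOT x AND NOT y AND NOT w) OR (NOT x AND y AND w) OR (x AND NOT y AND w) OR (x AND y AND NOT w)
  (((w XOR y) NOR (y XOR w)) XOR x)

Yes, they are equivalent — the two output columns agree on all 8 assignments:
x | y | w | Expression 1 | Expression 2
---------------------------------------
0 | 0 | 0 | 1 | 1
0 | 0 | 1 | 0 | 0
0 | 1 | 0 | 0 | 0
0 | 1 | 1 | 1 | 1
1 | 0 | 0 | 0 | 0
1 | 0 | 1 | 1 | 1
1 | 1 | 0 | 1 | 1
1 | 1 | 1 | 0 | 0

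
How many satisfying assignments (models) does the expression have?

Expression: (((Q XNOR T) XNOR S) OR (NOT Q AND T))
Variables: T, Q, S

Satisfying assignments: (0,0,1), (0,1,0), (1,0,0), (1,0,1), (1,1,1)
Count: 5 out of 8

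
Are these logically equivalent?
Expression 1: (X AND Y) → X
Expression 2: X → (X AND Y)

No, Converse is not equivalent to original (counterexample: X=1, Y=0)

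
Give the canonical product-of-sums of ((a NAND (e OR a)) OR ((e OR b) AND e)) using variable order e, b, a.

ΠM(1, 3) = (e OR b OR NOT a) AND (e OR NOT b OR NOT a)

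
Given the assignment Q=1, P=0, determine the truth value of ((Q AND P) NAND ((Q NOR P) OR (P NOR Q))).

Substituting: ((1 AND 0) NAND ((1 NOR 0) OR (0 NOR 1)))
= 1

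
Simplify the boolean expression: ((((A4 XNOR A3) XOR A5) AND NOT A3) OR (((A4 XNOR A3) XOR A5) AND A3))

By distribution ((E AND v) OR (E AND NOT v) = E):
= ((A4 XNOR A3) XOR A5)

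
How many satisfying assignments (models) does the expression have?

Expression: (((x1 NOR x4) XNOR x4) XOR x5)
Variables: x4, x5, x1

Satisfying assignments: (0,0,1), (0,1,0), (1,1,0), (1,1,1)
Count: 4 out of 8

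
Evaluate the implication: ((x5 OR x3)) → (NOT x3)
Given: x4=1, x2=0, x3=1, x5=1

Antecedent ((x5 OR x3)) = 1; consequent (NOT x3) = 0.
1 → 0 = 0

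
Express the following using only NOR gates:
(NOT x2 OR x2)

(((x2 NOR x2) NOR x2) NOR ((x2 NOR x2) NOR x2))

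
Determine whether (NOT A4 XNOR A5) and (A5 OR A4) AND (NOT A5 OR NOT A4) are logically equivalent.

Yes, they are equivalent — the two output columns agree on all 4 assignments:
A5 | A4 | Expression 1 | Expression 2
-------------------------------------
0 | 0 | 0 | 0
0 | 1 | 1 | 1
1 | 0 | 1 | 1
1 | 1 | 0 | 0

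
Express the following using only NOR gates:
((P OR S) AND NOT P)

((((P NOR S) NOR (P NOR S)) NOR ((P NOR S) NOR (P NOR S))) NOR ((P NOR P) NOR (P NOR P)))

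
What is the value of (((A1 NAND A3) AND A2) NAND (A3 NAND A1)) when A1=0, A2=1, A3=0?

Substituting: (((0 NAND 0) AND 1) NAND (0 NAND 0))
= 0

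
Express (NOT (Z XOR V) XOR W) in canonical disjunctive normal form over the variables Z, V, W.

(NOT Z AND NOT V AND NOT W) OR (NOT Z AND V AND W) OR (Z AND NOT V AND W) OR (Z AND V AND NOT W)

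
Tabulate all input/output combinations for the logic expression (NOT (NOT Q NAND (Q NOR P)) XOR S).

P | Q | S | Output
------------------
0 | 0 | 0 | 1
0 | 0 | 1 | 0
0 | 1 | 0 | 0
0 | 1 | 1 | 1
1 | 0 | 0 | 0
1 | 0 | 1 | 1
1 | 1 | 0 | 0
1 | 1 | 1 | 1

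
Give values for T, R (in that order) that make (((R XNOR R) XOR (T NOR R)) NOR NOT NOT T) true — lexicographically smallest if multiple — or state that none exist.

T=0, R=0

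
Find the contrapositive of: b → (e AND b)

Contrapositive: NOT (e AND b) → NOT b
Note: A statement and its contrapositive are logically equivalent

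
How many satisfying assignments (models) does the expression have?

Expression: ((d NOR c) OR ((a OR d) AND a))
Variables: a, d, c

Satisfying assignments: (0,0,0), (1,0,0), (1,0,1), (1,1,0), (1,1,1)
Count: 5 out of 8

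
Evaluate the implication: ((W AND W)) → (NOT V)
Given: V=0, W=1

Antecedent ((W AND W)) = 1; consequent (NOT V) = 1.
1 → 1 = 1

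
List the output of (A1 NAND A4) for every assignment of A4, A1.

A4 | A1 | Output
----------------
0 | 0 | 1
0 | 1 | 1
1 | 0 | 1
1 | 1 | 0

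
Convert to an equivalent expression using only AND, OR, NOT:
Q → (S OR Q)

NOT Q OR (S OR Q)
(Implication elimination: A → B = NOT A OR B)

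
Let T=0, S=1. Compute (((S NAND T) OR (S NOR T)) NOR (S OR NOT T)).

Substituting: (((1 NAND 0) OR (1 NOR 0)) NOR (1 OR NOT 0))
= 0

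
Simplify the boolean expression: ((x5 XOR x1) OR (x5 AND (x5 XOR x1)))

By absorption (E OR (E AND v) = E):
= (x5 XOR x1)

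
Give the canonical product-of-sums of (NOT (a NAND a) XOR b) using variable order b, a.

ΠM(0, 3) = (b OR a) AND (NOT b OR NOT a)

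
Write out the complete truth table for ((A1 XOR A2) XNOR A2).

A2 | A1 | Output
----------------
0 | 0 | 1
0 | 1 | 0
1 | 0 | 1
1 | 1 | 0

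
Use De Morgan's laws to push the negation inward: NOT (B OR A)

NOT B AND NOT A
De Morgan's: NOT(OR of terms) = AND of negations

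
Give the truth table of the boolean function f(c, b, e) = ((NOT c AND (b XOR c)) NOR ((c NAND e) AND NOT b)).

c | b | e | Output
------------------
0 | 0 | 0 | 0
0 | 0 | 1 | 0
0 | 1 | 0 | 0
0 | 1 | 1 | 0
1 | 0 | 0 | 0
1 | 0 | 1 | 1
1 | 1 | 0 | 1
1 | 1 | 1 | 1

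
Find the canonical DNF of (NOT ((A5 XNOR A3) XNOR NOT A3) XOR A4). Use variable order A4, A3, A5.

(NOT A4 AND NOT A3 AND A5) OR (NOT A4 AND A3 AND A5) OR (A4 AND NOT A3 AND NOT A5) OR (A4 AND A3 AND NOT A5)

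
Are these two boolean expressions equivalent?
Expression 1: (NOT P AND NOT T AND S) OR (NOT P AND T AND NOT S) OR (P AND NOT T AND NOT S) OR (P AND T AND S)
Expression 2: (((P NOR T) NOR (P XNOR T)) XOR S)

Yes, they are equivalent — the two output columns agree on all 8 assignments:
P | T | S | Expression 1 | Expression 2
---------------------------------------
0 | 0 | 0 | 0 | 0
0 | 0 | 1 | 1 | 1
0 | 1 | 0 | 1 | 1
0 | 1 | 1 | 0 | 0
1 | 0 | 0 | 1 | 1
1 | 0 | 1 | 0 | 0
1 | 1 | 0 | 0 | 0
1 | 1 | 1 | 1 | 1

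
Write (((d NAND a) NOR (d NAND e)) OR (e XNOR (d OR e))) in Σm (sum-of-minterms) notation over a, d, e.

Σm(0, 1, 3, 4, 5, 7) = (NOT a AND NOT d AND NOT e) OR (NOT a AND NOT d AND e) OR (NOT a AND d AND e) OR (a AND NOT d AND NOT e) OR (a AND NOT d AND e) OR (a AND d AND e)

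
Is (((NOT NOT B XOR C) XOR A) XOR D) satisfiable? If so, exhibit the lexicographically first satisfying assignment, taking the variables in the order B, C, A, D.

B=0, C=0, A=0, D=1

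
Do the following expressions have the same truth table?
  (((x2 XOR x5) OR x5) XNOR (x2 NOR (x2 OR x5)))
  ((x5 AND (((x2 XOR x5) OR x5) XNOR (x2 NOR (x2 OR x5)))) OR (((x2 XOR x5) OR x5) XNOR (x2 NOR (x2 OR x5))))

Yes, they are equivalent — the two output columns agree on all 4 assignments:
x5 | x2 | Expression 1 | Expression 2
-------------------------------------
0 | 0 | 0 | 0
0 | 1 | 0 | 0
1 | 0 | 0 | 0
1 | 1 | 0 | 0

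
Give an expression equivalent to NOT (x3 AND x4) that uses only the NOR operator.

(((x3 NOR x3) NOR (x4 NOR x4)) NOR ((x3 NOR x3) NOR (x4 NOR x4)))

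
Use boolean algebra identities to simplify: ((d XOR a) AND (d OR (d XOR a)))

By absorption (E AND (E OR v) = E):
= (d XOR a)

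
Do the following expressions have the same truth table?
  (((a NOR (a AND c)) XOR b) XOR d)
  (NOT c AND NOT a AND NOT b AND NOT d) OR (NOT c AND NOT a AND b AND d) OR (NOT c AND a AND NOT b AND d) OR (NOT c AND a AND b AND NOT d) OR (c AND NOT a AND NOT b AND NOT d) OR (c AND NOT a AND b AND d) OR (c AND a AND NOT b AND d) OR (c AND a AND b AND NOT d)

Yes, they are equivalent — the two output columns agree on all 16 assignments:
c | a | b | d | Expression 1 | Expression 2
-------------------------------------------
0 | 0 | 0 | 0 | 1 | 1
0 | 0 | 0 | 1 | 0 | 0
0 | 0 | 1 | 0 | 0 | 0
0 | 0 | 1 | 1 | 1 | 1
0 | 1 | 0 | 0 | 0 | 0
0 | 1 | 0 | 1 | 1 | 1
0 | 1 | 1 | 0 | 1 | 1
0 | 1 | 1 | 1 | 0 | 0
1 | 0 | 0 | 0 | 1 | 1
1 | 0 | 0 | 1 | 0 | 0
1 | 0 | 1 | 0 | 0 | 0
1 | 0 | 1 | 1 | 1 | 1
1 | 1 | 0 | 0 | 0 | 0
1 | 1 | 0 | 1 | 1 | 1
1 | 1 | 1 | 0 | 1 | 1
1 | 1 | 1 | 1 | 0 | 0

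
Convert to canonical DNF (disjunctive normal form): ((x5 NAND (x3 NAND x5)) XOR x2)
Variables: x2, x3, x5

(NOT x2 AND NOT x3 AND NOT x5) OR (NOT x2 AND x3 AND NOT x5) OR (NOT x2 AND x3 AND x5) OR (x2 AND NOT x3 AND x5)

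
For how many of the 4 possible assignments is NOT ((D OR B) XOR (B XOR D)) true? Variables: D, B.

Satisfying assignments: (0,0), (0,1), (1,0)
Count: 3 out of 4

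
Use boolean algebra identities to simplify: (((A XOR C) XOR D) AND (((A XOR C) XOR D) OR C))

By absorption (E AND (E OR v) = E):
= ((A XOR C) XOR D)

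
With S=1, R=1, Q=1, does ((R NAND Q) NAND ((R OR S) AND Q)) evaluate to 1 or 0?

Substituting: ((1 NAND 1) NAND ((1 OR 1) AND 1))
= 1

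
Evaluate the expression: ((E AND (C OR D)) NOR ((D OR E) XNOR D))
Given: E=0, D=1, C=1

Substituting: ((0 AND (1 OR 1)) NOR ((1 OR 0) XNOR 1))
= 0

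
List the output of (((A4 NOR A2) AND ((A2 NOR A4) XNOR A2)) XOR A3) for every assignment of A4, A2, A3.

A4 | A2 | A3 | Output
---------------------
0 | 0 | 0 | 0
0 | 0 | 1 | 1
0 | 1 | 0 | 0
0 | 1 | 1 | 1
1 | 0 | 0 | 0
1 | 0 | 1 | 1
1 | 1 | 0 | 0
1 | 1 | 1 | 1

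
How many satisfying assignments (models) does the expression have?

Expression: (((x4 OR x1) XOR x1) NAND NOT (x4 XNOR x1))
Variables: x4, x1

Satisfying assignments: (0,0), (0,1), (1,1)
Count: 3 out of 4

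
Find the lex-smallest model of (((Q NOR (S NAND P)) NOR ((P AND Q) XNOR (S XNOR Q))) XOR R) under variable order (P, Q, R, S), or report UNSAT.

P=0, Q=0, R=0, S=0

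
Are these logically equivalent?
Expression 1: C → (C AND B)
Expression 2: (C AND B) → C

No, Converse is not equivalent to original (counterexample: B=0, C=1)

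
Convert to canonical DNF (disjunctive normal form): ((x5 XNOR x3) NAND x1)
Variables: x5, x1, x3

(NOT x5 AND NOT x1 AND NOT x3) OR (NOT x5 AND NOT x1 AND x3) OR (NOT x5 AND x1 AND x3) OR (x5 AND NOT x1 AND NOT x3) OR (x5 AND NOT x1 AND x3) OR (x5 AND x1 AND NOT x3)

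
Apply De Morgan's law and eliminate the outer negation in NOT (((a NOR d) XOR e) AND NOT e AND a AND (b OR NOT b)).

NOT ((a NOR d) XOR e) OR e OR NOT a OR NOT (b OR NOT b)
De Morgan's: NOT(AND of terms) = OR of negations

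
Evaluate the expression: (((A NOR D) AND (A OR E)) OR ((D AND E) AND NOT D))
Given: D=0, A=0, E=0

Substituting: (((0 NOR 0) AND (0 OR 0)) OR ((0 AND 0) AND NOT 0))
= 0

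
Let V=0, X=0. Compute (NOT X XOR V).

Substituting: (NOT 0 XOR 0)
= 1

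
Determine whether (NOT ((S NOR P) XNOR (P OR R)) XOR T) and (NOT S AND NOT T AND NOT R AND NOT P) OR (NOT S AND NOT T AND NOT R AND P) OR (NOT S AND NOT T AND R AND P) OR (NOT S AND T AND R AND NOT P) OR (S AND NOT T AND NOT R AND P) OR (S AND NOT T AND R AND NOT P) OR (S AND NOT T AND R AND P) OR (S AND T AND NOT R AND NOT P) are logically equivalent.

Yes, they are equivalent — the two output columns agree on all 16 assignments:
S | T | R | P | Expression 1 | Expression 2
-------------------------------------------
0 | 0 | 0 | 0 | 1 | 1
0 | 0 | 0 | 1 | 1 | 1
0 | 0 | 1 | 0 | 0 | 0
0 | 0 | 1 | 1 | 1 | 1
0 | 1 | 0 | 0 | 0 | 0
0 | 1 | 0 | 1 | 0 | 0
0 | 1 | 1 | 0 | 1 | 1
0 | 1 | 1 | 1 | 0 | 0
1 | 0 | 0 | 0 | 0 | 0
1 | 0 | 0 | 1 | 1 | 1
1 | 0 | 1 | 0 | 1 | 1
1 | 0 | 1 | 1 | 1 | 1
1 | 1 | 0 | 0 | 1 | 1
1 | 1 | 0 | 1 | 0 | 0
1 | 1 | 1 | 0 | 0 | 0
1 | 1 | 1 | 1 | 0 | 0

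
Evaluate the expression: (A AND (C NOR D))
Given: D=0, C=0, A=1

Substituting: (1 AND (0 NOR 0))
= 1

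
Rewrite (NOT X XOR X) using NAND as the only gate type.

(((X NAND X) NAND ((X NAND X) NAND X)) NAND (X NAND ((X NAND X) NAND X)))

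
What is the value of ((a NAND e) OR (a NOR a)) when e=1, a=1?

Substituting: ((1 NAND 1) OR (1 NOR 1))
= 0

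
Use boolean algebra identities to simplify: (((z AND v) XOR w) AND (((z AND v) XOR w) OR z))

By absorption (E AND (E OR v) = E):
= ((z AND v) XOR w)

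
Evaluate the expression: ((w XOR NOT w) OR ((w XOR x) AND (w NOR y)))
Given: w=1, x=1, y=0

Substituting: ((1 XOR NOT 1) OR ((1 XOR 1) AND (1 NOR 0)))
= 1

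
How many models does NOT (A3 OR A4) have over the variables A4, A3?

Satisfying assignments: (0,0)
Count: 1 out of 4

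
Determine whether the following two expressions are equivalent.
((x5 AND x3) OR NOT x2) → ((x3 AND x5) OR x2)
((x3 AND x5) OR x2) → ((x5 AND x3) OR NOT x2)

No, Converse is not equivalent to original (counterexample: x5=0, x3=0, x2=0)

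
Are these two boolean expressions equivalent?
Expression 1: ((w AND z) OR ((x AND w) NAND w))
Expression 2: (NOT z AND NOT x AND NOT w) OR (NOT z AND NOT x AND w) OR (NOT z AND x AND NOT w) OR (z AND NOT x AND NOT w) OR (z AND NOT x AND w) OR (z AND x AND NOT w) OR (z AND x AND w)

Yes, they are equivalent — the two output columns agree on all 8 assignments:
z | x | w | Expression 1 | Expression 2
---------------------------------------
0 | 0 | 0 | 1 | 1
0 | 0 | 1 | 1 | 1
0 | 1 | 0 | 1 | 1
0 | 1 | 1 | 0 | 0
1 | 0 | 0 | 1 | 1
1 | 0 | 1 | 1 | 1
1 | 1 | 0 | 1 | 1
1 | 1 | 1 | 1 | 1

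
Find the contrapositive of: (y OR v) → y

Contrapositive: NOT y → NOT (y OR v)
Note: A statement and its contrapositive are logically equivalent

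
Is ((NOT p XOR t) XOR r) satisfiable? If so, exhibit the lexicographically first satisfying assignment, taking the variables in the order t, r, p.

t=0, r=0, p=0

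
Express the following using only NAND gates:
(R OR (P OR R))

((R NAND R) NAND (((P NAND P) NAND (R NAND R)) NAND ((P NAND P) NAND (R NAND R))))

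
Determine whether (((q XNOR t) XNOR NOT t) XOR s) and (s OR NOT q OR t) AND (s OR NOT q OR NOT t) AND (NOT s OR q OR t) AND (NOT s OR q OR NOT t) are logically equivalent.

Yes, they are equivalent — the two output columns agree on all 8 assignments:
s | q | t | Expression 1 | Expression 2
---------------------------------------
0 | 0 | 0 | 1 | 1
0 | 0 | 1 | 1 | 1
0 | 1 | 0 | 0 | 0
0 | 1 | 1 | 0 | 0
1 | 0 | 0 | 0 | 0
1 | 0 | 1 | 0 | 0
1 | 1 | 0 | 1 | 1
1 | 1 | 1 | 1 | 1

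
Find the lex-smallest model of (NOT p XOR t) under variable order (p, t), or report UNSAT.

p=0, t=0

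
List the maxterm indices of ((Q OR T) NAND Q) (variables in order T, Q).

ΠM(1, 3) = (T OR NOT Q) AND (NOT T OR NOT Q)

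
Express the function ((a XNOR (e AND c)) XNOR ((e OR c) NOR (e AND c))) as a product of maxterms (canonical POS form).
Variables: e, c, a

ΠM(1, 2, 4, 7) = (e OR c OR NOT a) AND (e OR NOT c OR a) AND (NOT e OR c OR a) AND (NOT e OR NOT c OR NOT a)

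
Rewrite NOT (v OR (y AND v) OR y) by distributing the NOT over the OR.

NOT v AND NOT (y AND v) AND NOT y
De Morgan's: NOT(OR of terms) = AND of negations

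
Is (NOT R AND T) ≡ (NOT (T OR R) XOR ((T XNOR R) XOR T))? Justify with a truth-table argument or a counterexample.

Yes, they are equivalent — the two output columns agree on all 4 assignments:
R | T | Expression 1 | Expression 2
-----------------------------------
0 | 0 | 0 | 0
0 | 1 | 1 | 1
1 | 0 | 0 | 0
1 | 1 | 0 | 0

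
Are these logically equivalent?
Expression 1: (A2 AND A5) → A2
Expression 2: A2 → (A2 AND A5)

No, Converse is not equivalent to original (counterexample: A5=0, A2=1)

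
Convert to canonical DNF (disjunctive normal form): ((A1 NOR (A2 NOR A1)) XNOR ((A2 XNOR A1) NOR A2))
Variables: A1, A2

(NOT A1 AND NOT A2) OR (A1 AND A2)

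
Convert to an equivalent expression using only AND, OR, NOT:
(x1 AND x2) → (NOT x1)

NOT (x1 AND x2) OR (NOT x1)
(Implication elimination: A → B = NOT A OR B)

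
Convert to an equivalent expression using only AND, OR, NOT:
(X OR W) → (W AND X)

NOT (X OR W) OR (W AND X)
(Implication elimination: A → B = NOT A OR B)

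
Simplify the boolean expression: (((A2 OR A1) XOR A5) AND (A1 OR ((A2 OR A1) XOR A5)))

By absorption (E AND (E OR v) = E):
= ((A2 OR A1) XOR A5)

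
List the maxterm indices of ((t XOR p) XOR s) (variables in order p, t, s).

ΠM(0, 3, 5, 6) = (p OR t OR s) AND (p OR NOT t OR NOT s) AND (NOT p OR t OR NOT s) AND (NOT p OR NOT t OR s)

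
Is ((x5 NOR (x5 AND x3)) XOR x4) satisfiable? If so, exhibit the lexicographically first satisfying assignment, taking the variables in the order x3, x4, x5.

x3=0, x4=0, x5=0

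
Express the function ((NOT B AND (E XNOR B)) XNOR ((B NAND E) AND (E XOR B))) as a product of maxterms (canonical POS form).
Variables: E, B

ΠM(0, 1, 2) = (E OR B) AND (E OR NOT B) AND (NOT E OR B)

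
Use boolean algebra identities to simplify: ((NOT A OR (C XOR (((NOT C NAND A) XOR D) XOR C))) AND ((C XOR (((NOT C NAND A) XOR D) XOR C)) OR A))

By distribution ((E OR v) AND (E OR NOT v) = E) then XOR self-cancellation ((E XOR v) XOR v = E):
= ((NOT C NAND A) XOR D)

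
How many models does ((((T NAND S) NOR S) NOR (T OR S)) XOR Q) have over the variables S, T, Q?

Satisfying assignments: (0,0,0), (0,1,1), (1,0,1), (1,1,1)
Count: 4 out of 8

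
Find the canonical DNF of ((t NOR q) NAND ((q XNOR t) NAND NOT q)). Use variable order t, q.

(NOT t AND NOT q) OR (NOT t AND q) OR (t AND NOT q) OR (t AND q)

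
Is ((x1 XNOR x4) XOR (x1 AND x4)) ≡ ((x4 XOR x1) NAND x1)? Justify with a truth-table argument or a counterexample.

No. Counterexample: with x4=1, x1=0, Expression 1 = 0 but Expression 2 = 1.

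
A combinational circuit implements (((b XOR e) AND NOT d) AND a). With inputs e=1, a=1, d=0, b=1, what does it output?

Substituting: (((1 XOR 1) AND NOT 0) AND 1)
= 0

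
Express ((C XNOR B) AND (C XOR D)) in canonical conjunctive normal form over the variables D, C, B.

(D OR C OR B) AND (D OR C OR NOT B) AND (D OR NOT C OR B) AND (NOT D OR C OR NOT B) AND (NOT D OR NOT C OR B) AND (NOT D OR NOT C OR NOT B)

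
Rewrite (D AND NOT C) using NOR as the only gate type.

((D NOR D) NOR ((C NOR C) NOR (C NOR C)))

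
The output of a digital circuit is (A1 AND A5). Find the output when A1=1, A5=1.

Substituting: (1 AND 1)
= 1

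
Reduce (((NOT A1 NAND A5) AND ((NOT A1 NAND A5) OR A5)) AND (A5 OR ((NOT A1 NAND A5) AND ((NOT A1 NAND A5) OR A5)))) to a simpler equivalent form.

By absorption (E AND (E OR v) = E) then absorption (E AND (E OR v) = E):
= (NOT A1 NAND A5)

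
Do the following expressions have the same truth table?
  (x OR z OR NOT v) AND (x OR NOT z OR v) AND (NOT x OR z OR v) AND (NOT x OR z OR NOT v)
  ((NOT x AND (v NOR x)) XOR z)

Yes, they are equivalent — the two output columns agree on all 8 assignments:
x | z | v | Expression 1 | Expression 2
---------------------------------------
0 | 0 | 0 | 1 | 1
0 | 0 | 1 | 0 | 0
0 | 1 | 0 | 0 | 0
0 | 1 | 1 | 1 | 1
1 | 0 | 0 | 0 | 0
1 | 0 | 1 | 0 | 0
1 | 1 | 0 | 1 | 1
1 | 1 | 1 | 1 | 1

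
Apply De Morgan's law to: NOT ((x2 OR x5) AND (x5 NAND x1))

NOT (x2 OR x5) OR NOT (x5 NAND x1)
De Morgan's: NOT(AND of terms) = OR of negations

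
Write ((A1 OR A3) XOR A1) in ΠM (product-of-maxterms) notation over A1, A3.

ΠM(0, 2, 3) = (A1 OR A3) AND (NOT A1 OR A3) AND (NOT A1 OR NOT A3)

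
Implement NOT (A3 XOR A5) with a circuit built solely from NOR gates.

(((((A3 NOR A5) NOR (A3 NOR A5)) NOR ((A3 NOR A5) NOR (A3 NOR A5))) NOR ((((A3 NOR A3) NOR (A5 NOR A5)) NOR ((A3 NOR A3) NOR (A5 NOR A5))) NOR (((A3 NOR A3) NOR (A5 NOR A5)) NOR ((A3 NOR A3) NOR (A5 NOR A5))))) NOR ((((A3 NOR A5) NOR (A3 NOR A5)) NOR ((A3 NOR A5) NOR (A3 NOR A5))) NOR ((((A3 NOR A3) NOR (A5 NOR A5)) NOR ((A3 NOR A3) NOR (A5 NOR A5))) NOR (((A3 NOR A3) NOR (A5 NOR A5)) NOR ((A3 NOR A3) NOR (A5 NOR A5))))))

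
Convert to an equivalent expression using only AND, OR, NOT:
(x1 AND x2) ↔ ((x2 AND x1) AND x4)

((x1 AND x2) AND ((x2 AND x1) AND x4)) OR (NOT (x1 AND x2) AND NOT ((x2 AND x1) AND x4))
(Biconditional = both true or both false)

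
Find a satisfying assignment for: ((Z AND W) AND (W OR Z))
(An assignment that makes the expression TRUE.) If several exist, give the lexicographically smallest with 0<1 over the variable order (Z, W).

Z=1, W=1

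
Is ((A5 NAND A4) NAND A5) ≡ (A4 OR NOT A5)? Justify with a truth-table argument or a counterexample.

Yes, they are equivalent — the two output columns agree on all 4 assignments:
A4 | A5 | Expression 1 | Expression 2
-------------------------------------
0 | 0 | 1 | 1
0 | 1 | 0 | 0
1 | 0 | 1 | 1
1 | 1 | 1 | 1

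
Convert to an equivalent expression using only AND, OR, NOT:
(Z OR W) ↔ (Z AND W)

((Z OR W) AND (Z AND W)) OR (NOT (Z OR W) AND NOT (Z AND W))
(Biconditional = both true or both false)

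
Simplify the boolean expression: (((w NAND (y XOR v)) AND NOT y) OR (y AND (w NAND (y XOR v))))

By distribution ((E AND v) OR (E AND NOT v) = E):
= (w NAND (y XOR v))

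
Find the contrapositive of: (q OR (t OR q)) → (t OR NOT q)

Contrapositive: NOT (t OR NOT q) → NOT (q OR (t OR q))
Note: A statement and its contrapositive are logically equivalent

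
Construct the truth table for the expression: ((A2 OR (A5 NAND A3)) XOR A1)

A1 | A3 | A2 | A5 | Output
--------------------------
0 | 0 | 0 | 0 | 1
0 | 0 | 0 | 1 | 1
0 | 0 | 1 | 0 | 1
0 | 0 | 1 | 1 | 1
0 | 1 | 0 | 0 | 1
0 | 1 | 0 | 1 | 0
0 | 1 | 1 | 0 | 1
0 | 1 | 1 | 1 | 1
1 | 0 | 0 | 0 | 0
1 | 0 | 0 | 1 | 0
1 | 0 | 1 | 0 | 0
1 | 0 | 1 | 1 | 0
1 | 1 | 0 | 0 | 0
1 | 1 | 0 | 1 | 1
1 | 1 | 1 | 0 | 0
1 | 1 | 1 | 1 | 0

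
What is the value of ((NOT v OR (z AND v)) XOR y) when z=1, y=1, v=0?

Substituting: ((NOT 0 OR (1 AND 0)) XOR 1)
= 0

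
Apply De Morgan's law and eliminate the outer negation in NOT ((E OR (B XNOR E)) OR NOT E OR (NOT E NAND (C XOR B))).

NOT (E OR (B XNOR E)) AND E AND NOT (NOT E NAND (C XOR B))
De Morgan's: NOT(OR of terms) = AND of negations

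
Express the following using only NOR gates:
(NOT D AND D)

(((D NOR D) NOR (D NOR D)) NOR (D NOR D))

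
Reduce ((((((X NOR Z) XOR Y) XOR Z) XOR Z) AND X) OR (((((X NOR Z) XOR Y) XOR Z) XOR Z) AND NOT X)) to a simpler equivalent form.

By distribution ((E AND v) OR (E AND NOT v) = E) then XOR self-cancellation ((E XOR v) XOR v = E):
= ((X NOR Z) XOR Y)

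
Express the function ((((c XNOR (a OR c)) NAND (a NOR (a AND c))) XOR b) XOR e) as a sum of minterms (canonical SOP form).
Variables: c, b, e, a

Σm(1, 2, 4, 7, 9, 10, 12, 15) = (NOT c AND NOT b AND NOT e AND a) OR (NOT c AND NOT b AND e AND NOT a) OR (NOT c AND b AND NOT e AND NOT a) OR (NOT c AND b AND e AND a) OR (c AND NOT b AND NOT e AND a) OR (c AND NOT b AND e AND NOT a) OR (c AND b AND NOT e AND NOT a) OR (c AND b AND e AND a)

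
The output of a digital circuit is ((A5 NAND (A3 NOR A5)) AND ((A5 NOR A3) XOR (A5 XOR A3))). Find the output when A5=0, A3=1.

Substituting: ((0 NAND (1 NOR 0)) AND ((0 NOR 1) XOR (0 XOR 1)))
= 1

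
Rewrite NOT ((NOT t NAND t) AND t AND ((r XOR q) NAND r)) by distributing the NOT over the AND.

NOT (NOT t NAND t) OR NOT t OR NOT ((r XOR q) NAND r)
De Morgan's: NOT(AND of terms) = OR of negations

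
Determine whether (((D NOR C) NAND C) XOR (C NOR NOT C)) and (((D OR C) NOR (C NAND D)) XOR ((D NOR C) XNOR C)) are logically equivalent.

No. Counterexample: with D=0, C=0, Expression 1 = 1 but Expression 2 = 0.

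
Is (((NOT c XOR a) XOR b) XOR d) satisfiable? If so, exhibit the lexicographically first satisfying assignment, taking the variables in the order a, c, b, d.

a=0, c=0, b=0, d=0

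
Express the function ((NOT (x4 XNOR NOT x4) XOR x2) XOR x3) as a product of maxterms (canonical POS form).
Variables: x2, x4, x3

ΠM(1, 3, 4, 6) = (x2 OR x4 OR NOT x3) AND (x2 OR NOT x4 OR NOT x3) AND (NOT x2 OR x4 OR x3) AND (NOT x2 OR NOT x4 OR x3)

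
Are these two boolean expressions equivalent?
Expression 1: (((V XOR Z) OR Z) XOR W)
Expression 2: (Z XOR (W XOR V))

No. Counterexample: with Z=1, W=0, V=1, Expression 1 = 1 but Expression 2 = 0.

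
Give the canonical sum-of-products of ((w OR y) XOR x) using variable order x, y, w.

Σm(1, 2, 3, 4) = (NOT x AND NOT y AND w) OR (NOT x AND y AND NOT w) OR (NOT x AND y AND w) OR (x AND NOT y AND NOT w)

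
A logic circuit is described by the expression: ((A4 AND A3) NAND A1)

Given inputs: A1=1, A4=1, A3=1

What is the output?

Substituting: ((1 AND 1) NAND 1)
= 0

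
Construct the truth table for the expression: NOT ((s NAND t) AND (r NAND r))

s | r | t | Output
------------------
0 | 0 | 0 | 0
0 | 0 | 1 | 0
0 | 1 | 0 | 1
0 | 1 | 1 | 1
1 | 0 | 0 | 0
1 | 0 | 1 | 1
1 | 1 | 0 | 1
1 | 1 | 1 | 1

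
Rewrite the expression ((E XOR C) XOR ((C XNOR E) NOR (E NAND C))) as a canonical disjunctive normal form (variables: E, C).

(NOT E AND C) OR (E AND NOT C)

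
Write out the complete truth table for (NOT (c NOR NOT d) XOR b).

d | b | c | Output
------------------
0 | 0 | 0 | 1
0 | 0 | 1 | 1
0 | 1 | 0 | 0
0 | 1 | 1 | 0
1 | 0 | 0 | 0
1 | 0 | 1 | 1
1 | 1 | 0 | 1
1 | 1 | 1 | 0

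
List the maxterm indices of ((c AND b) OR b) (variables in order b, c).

ΠM(0, 1) = (b OR c) AND (b OR NOT c)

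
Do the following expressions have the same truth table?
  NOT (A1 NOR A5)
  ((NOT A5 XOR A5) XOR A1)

No. Counterexample: with A1=0, A5=0, Expression 1 = 0 but Expression 2 = 1.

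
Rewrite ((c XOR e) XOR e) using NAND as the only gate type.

((((c NAND (c NAND e)) NAND (e NAND (c NAND e))) NAND (((c NAND (c NAND e)) NAND (e NAND (c NAND e))) NAND e)) NAND (e NAND (((c NAND (c NAND e)) NAND (e NAND (c NAND e))) NAND e)))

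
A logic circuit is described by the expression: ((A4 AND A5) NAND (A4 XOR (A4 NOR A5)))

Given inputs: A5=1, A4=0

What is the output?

Substituting: ((0 AND 1) NAND (0 XOR (0 NOR 1)))
= 1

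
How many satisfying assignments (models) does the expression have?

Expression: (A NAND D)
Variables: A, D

Satisfying assignments: (0,0), (0,1), (1,0)
Count: 3 out of 4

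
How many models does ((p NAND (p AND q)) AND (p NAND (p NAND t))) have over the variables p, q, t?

Satisfying assignments: (0,0,0), (0,0,1), (0,1,0), (0,1,1), (1,0,1)
Count: 5 out of 8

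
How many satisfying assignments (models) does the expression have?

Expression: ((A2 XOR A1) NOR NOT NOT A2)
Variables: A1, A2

Satisfying assignments: (0,0)
Count: 1 out of 4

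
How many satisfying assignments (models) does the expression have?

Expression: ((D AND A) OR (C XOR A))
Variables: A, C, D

Satisfying assignments: (0,1,0), (0,1,1), (1,0,0), (1,0,1), (1,1,1)
Count: 5 out of 8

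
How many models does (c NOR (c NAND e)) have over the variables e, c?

No assignment satisfies the expression.
Count: 0 out of 4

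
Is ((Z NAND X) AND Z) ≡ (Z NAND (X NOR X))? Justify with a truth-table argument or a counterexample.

No. Counterexample: with Z=0, X=0, Expression 1 = 0 but Expression 2 = 1.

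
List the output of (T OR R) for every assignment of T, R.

T | R | Output
--------------
0 | 0 | 0
0 | 1 | 1
1 | 0 | 1
1 | 1 | 1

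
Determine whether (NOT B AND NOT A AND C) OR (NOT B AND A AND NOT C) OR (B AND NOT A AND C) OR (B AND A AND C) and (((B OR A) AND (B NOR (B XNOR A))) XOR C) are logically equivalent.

Yes, they are equivalent — the two output columns agree on all 8 assignments:
B | A | C | Expression 1 | Expression 2
---------------------------------------
0 | 0 | 0 | 0 | 0
0 | 0 | 1 | 1 | 1
0 | 1 | 0 | 1 | 1
0 | 1 | 1 | 0 | 0
1 | 0 | 0 | 0 | 0
1 | 0 | 1 | 1 | 1
1 | 1 | 0 | 0 | 0
1 | 1 | 1 | 1 | 1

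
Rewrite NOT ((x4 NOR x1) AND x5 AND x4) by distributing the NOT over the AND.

NOT (x4 NOR x1) OR NOT x5 OR NOT x4
De Morgan's: NOT(AND of terms) = OR of negations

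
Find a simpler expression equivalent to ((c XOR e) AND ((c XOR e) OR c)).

By absorption (E AND (E OR v) = E):
= (c XOR e)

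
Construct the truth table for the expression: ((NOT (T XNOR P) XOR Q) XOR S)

Q | S | P | T | Output
----------------------
0 | 0 | 0 | 0 | 0
0 | 0 | 0 | 1 | 1
0 | 0 | 1 | 0 | 1
0 | 0 | 1 | 1 | 0
0 | 1 | 0 | 0 | 1
0 | 1 | 0 | 1 | 0
0 | 1 | 1 | 0 | 0
0 | 1 | 1 | 1 | 1
1 | 0 | 0 | 0 | 1
1 | 0 | 0 | 1 | 0
1 | 0 | 1 | 0 | 0
1 | 0 | 1 | 1 | 1
1 | 1 | 0 | 0 | 0
1 | 1 | 0 | 1 | 1
1 | 1 | 1 | 0 | 1
1 | 1 | 1 | 1 | 0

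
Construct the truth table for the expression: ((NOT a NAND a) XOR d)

d | a | Output
--------------
0 | 0 | 1
0 | 1 | 1
1 | 0 | 0
1 | 1 | 0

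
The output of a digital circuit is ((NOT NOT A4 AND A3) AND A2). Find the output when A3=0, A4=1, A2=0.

Substituting: ((NOT NOT 1 AND 0) AND 0)
= 0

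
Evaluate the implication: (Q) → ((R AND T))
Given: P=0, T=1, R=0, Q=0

Antecedent (Q) = 0; consequent ((R AND T)) = 0.
0 → 0 = 1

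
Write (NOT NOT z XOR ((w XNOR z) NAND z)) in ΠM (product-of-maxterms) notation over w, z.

ΠM(1) = (w OR NOT z)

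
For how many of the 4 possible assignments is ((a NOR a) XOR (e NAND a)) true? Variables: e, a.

Satisfying assignments: (0,1)
Count: 1 out of 4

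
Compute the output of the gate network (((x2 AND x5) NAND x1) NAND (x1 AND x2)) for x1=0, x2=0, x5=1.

Substituting: (((0 AND 1) NAND 0) NAND (0 AND 0))
= 1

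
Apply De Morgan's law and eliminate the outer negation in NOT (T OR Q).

NOT T AND NOT Q
De Morgan's: NOT(OR of terms) = AND of negations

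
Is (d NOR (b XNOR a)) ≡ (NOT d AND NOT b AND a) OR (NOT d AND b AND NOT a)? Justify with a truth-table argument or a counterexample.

Yes, they are equivalent — the two output columns agree on all 8 assignments:
d | b | a | Expression 1 | Expression 2
---------------------------------------
0 | 0 | 0 | 0 | 0
0 | 0 | 1 | 1 | 1
0 | 1 | 0 | 1 | 1
0 | 1 | 1 | 0 | 0
1 | 0 | 0 | 0 | 0
1 | 0 | 1 | 0 | 0
1 | 1 | 0 | 0 | 0
1 | 1 | 1 | 0 | 0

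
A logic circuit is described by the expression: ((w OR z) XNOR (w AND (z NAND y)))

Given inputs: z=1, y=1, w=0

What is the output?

Substituting: ((0 OR 1) XNOR (0 AND (1 NAND 1)))
= 0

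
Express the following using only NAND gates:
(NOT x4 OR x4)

(((x4 NAND x4) NAND (x4 NAND x4)) NAND (x4 NAND x4))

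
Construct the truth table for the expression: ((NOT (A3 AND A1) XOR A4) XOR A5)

A1 | A4 | A5 | A3 | Output
--------------------------
0 | 0 | 0 | 0 | 1
0 | 0 | 0 | 1 | 1
0 | 0 | 1 | 0 | 0
0 | 0 | 1 | 1 | 0
0 | 1 | 0 | 0 | 0
0 | 1 | 0 | 1 | 0
0 | 1 | 1 | 0 | 1
0 | 1 | 1 | 1 | 1
1 | 0 | 0 | 0 | 1
1 | 0 | 0 | 1 | 0
1 | 0 | 1 | 0 | 0
1 | 0 | 1 | 1 | 1
1 | 1 | 0 | 0 | 0
1 | 1 | 0 | 1 | 1
1 | 1 | 1 | 0 | 1
1 | 1 | 1 | 1 | 0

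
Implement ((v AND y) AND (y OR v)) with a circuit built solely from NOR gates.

((((v NOR v) NOR (y NOR y)) NOR ((v NOR v) NOR (y NOR y))) NOR (((y NOR v) NOR (y NOR v)) NOR ((y NOR v) NOR (y NOR v))))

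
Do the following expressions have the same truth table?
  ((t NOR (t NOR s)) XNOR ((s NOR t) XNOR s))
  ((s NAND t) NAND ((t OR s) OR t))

Yes, they are equivalent — the two output columns agree on all 4 assignments:
s | t | Expression 1 | Expression 2
-----------------------------------
0 | 0 | 1 | 1
0 | 1 | 0 | 0
1 | 0 | 0 | 0
1 | 1 | 1 | 1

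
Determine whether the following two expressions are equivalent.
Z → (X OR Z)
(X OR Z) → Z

No, Converse is not equivalent to original (counterexample: V=0, X=1, Z=0)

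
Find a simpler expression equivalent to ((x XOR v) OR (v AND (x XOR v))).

By absorption (E OR (E AND v) = E):
= (x XOR v)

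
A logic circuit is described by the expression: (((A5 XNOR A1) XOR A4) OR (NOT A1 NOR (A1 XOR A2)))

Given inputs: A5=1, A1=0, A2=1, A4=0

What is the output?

Substituting: (((1 XNOR 0) XOR 0) OR (NOT 0 NOR (0 XOR 1)))
= 0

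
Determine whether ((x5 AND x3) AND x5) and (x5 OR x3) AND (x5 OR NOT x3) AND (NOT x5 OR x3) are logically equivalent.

Yes, they are equivalent — the two output columns agree on all 4 assignments:
x5 | x3 | Expression 1 | Expression 2
-------------------------------------
0 | 0 | 0 | 0
0 | 1 | 0 | 0
1 | 0 | 0 | 0
1 | 1 | 1 | 1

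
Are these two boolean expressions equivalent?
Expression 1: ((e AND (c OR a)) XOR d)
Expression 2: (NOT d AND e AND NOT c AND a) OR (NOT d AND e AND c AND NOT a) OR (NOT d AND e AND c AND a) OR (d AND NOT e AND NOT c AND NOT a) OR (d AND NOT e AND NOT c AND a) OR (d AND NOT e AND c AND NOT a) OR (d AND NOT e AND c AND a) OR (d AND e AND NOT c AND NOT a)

Yes, they are equivalent — the two output columns agree on all 16 assignments:
d | e | c | a | Expression 1 | Expression 2
-------------------------------------------
0 | 0 | 0 | 0 | 0 | 0
0 | 0 | 0 | 1 | 0 | 0
0 | 0 | 1 | 0 | 0 | 0
0 | 0 | 1 | 1 | 0 | 0
0 | 1 | 0 | 0 | 0 | 0
0 | 1 | 0 | 1 | 1 | 1
0 | 1 | 1 | 0 | 1 | 1
0 | 1 | 1 | 1 | 1 | 1
1 | 0 | 0 | 0 | 1 | 1
1 | 0 | 0 | 1 | 1 | 1
1 | 0 | 1 | 0 | 1 | 1
1 | 0 | 1 | 1 | 1 | 1
1 | 1 | 0 | 0 | 1 | 1
1 | 1 | 0 | 1 | 0 | 0
1 | 1 | 1 | 0 | 0 | 0
1 | 1 | 1 | 1 | 0 | 0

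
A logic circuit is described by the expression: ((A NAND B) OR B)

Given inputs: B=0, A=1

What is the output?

Substituting: ((1 NAND 0) OR 0)
= 1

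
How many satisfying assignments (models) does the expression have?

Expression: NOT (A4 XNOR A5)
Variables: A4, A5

Satisfying assignments: (0,1), (1,0)
Count: 2 out of 4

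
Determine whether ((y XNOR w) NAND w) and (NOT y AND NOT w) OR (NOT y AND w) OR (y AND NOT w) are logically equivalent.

Yes, they are equivalent — the two output columns agree on all 4 assignments:
y | w | Expression 1 | Expression 2
-----------------------------------
0 | 0 | 1 | 1
0 | 1 | 1 | 1
1 | 0 | 1 | 1
1 | 1 | 0 | 0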